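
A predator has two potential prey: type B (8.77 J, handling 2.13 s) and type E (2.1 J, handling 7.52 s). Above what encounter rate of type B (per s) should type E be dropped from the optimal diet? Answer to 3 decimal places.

0.034 per s

At the threshold, the rate on type B alone equals the profitability of type E: λ·8.77/(1 + λ·2.13) = 2.1/7.52 = 0.2793.
Rearranging, λ(8.77 − 0.2793×2.13) = 0.2793, so λ = 0.2793/8.175 = 0.03416 per s.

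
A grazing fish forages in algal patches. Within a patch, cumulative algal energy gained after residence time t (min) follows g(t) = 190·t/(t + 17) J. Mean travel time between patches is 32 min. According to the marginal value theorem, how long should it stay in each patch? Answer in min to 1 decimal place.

23.3 min

By the marginal value theorem, leave when the instantaneous gain rate g'(t) equals the habitat-wide average g(t)/(T + t).
g'(t) = 190·17/(t + 17)². Setting 190·17/(t+17)² = 190t/[(t+17)(32+t)] gives 17(32+t) = t(t+17), so t² = 17×32 = 544.
t* = √544 = 23.32 min.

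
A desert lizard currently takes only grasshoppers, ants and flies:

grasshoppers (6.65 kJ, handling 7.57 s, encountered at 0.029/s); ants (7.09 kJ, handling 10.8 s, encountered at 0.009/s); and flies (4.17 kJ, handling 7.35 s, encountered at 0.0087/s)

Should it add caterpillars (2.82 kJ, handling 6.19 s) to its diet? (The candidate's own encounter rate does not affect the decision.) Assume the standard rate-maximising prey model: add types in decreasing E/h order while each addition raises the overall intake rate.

Yes

On grasshoppers, ants and flies alone, R = ΣλE/(1+Σλh) = 0.2929/1.381 = 0.2122 kJ/s.
Profitability of caterpillars: 2.82/6.19 = 0.4556 kJ/s.
Since 0.4556 > R, including caterpillars increases the long-run rate.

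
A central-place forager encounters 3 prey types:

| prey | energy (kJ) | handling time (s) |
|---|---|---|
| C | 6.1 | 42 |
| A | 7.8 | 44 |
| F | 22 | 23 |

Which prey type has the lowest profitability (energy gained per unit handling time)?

In descending order of E/h:
F: 22/23 = 0.957 kJ/s
A: 7.8/44 = 0.177 kJ/s
C: 6.1/42 = 0.145 kJ/s

C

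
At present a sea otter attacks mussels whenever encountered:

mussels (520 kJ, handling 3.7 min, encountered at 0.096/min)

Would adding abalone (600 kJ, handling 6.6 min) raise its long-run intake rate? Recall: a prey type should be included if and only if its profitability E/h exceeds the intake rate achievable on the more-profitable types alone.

On mussels alone, R = ΣλE/(1+Σλh) = 49.92/1.355 = 36.84 kJ/min.
Profitability of abalone: 600/6.6 = 90.91 kJ/min.
Since 90.91 > R, including abalone increases the long-run rate.

Yes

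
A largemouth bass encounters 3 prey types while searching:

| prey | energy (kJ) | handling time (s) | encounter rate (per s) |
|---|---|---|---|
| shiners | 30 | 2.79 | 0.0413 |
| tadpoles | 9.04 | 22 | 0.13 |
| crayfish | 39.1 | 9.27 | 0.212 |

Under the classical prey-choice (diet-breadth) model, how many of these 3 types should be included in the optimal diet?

Rank by E/h (kJ/s): shiners 10.8, crayfish 4.22, tadpoles 0.411. Include each in turn until the next type's E/h falls below the running intake rate.
Rate on top 1: 1.111. crayfish: 4.22 > 1.111 → include.
Rate on top 2: 3.093. tadpoles: 0.411 < 3.093 → exclude; stop.
Optimal diet: shiners, crayfish — 2 of 3 types.

2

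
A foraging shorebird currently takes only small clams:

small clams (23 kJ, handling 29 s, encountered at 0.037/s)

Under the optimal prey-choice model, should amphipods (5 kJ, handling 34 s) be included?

No

Current rate: (0.037×23)/(1 + 0.037×29) = 0.4105 kJ/s.
amphipods: E/h = 5/34 = 0.1471 kJ/s.
0.1471 < 0.4105, so adding amphipods would lower the average — exclude it.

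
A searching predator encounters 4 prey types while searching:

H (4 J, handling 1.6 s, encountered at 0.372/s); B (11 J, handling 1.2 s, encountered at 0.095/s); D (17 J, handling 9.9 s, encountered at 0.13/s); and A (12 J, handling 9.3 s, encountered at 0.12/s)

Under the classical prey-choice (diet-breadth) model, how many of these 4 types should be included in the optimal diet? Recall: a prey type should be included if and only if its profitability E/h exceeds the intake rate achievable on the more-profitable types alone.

3

E/h in descending order: B 9.17, H 2.5, D 1.72, A 1.29 J/s. The optimal diet is the largest prefix of this list for which every included type satisfies E_i/h_i > R on the types above it.
Rate on top 1: 0.9381. H: 2.5 > 0.9381 → include.
Rate on top 2: 1.482. D: 1.72 > 1.482 → include.
Rate on top 3: 1.583. A: 1.29 < 1.583 → exclude; stop.
Optimal diet: B, H, D — 3 of 4 types.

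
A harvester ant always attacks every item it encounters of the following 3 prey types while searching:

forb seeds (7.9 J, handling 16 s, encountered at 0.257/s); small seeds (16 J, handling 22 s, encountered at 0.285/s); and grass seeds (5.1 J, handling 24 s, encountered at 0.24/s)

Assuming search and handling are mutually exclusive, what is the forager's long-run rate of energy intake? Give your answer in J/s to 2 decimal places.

R = Σλ_iE_i / (1 + Σλ_ih_i)
Numerator: 0.257×7.9 + 0.285×16 + 0.24×5.1 = 7.814
Denominator: 1 + 0.257×16 + 0.285×22 + 0.24×24 = 17.14
R = 7.814/17.14 = 0.4559 J/s

0.46 J/s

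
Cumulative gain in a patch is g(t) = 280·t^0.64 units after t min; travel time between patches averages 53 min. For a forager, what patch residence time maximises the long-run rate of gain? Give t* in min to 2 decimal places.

Optimal t* satisfies g'(t*) = g(t*)/(T + t*).
g'(t) = 0.64·280·t^-0.36. Setting 0.64·280·t^-0.36 = 280·t^0.64/(53+t) gives 0.64(53+t) = t, so 0.36·t = 0.64×53.
t* = 0.64×53/0.36 = 94.22 min.

94.22 min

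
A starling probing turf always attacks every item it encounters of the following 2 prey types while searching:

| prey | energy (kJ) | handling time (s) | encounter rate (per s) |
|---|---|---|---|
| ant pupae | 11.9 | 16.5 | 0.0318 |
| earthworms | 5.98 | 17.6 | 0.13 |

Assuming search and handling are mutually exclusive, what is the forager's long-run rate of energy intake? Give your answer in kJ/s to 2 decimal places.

R = Σλ_iE_i / (1 + Σλ_ih_i)
Numerator: 0.0318×11.9 + 0.13×5.98 = 1.156
Denominator: 1 + 0.0318×16.5 + 0.13×17.6 = 3.813
R = 1.156/3.813 = 0.3031 kJ/s

0.30 kJ/s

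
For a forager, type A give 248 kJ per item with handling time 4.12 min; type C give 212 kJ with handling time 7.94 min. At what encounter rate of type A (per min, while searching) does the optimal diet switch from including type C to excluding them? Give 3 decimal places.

0.193 per min

The zero-one rule: include type C iff E₂/h₂ > λE₁/(1+λh₁). Equality gives the switch point.
λE₁h₂ = E₂ + λE₂h₁ ⇒ λ = E₂/(E₁h₂ − E₂h₁) = 212/(1969 − 873.4) = 0.1935 per min.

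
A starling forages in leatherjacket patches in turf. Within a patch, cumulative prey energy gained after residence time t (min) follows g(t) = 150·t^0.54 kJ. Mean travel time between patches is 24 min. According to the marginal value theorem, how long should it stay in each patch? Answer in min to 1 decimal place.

28.2 min

Optimal t* satisfies g'(t*) = g(t*)/(T + t*).
g'(t) = 0.54·150·t^-0.46. Setting 0.54·150·t^-0.46 = 150·t^0.54/(24+t) gives 0.54(24+t) = t, so 0.46·t = 0.54×24.
t* = 0.54×24/0.46 = 28.17 min.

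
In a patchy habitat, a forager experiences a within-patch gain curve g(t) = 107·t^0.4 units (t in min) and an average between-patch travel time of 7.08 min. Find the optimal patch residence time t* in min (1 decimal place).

Maximise g(t)/(T+t): set derivative to zero → g'(t)(T+t) = g(t).
g'(t) = 0.4·107·t^-0.6. Setting 0.4·107·t^-0.6 = 107·t^0.4/(7.08+t) gives 0.4(7.08+t) = t, so 0.60·t = 0.4×7.08.
t* = 0.4×7.08/0.60 = 4.72 min.

4.7 min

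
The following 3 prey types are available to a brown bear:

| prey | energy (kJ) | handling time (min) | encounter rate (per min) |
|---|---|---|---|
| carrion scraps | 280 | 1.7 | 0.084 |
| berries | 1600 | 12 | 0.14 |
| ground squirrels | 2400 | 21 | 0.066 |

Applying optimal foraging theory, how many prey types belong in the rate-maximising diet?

Rank by E/h (kJ/min): carrion scraps 165, berries 133, ground squirrels 114. Include each in turn until the next type's E/h falls below the running intake rate.
Rate on top 1: 20.58. berries: 133 > 20.58 → include.
Rate on top 2: 87.69. ground squirrels: 114 > 87.69 → include.
Optimal diet: carrion scraps, berries, ground squirrels — 3 of 3 types.

3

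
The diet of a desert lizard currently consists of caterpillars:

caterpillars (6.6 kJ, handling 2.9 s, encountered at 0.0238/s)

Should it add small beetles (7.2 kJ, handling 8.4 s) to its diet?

Yes

Current rate: (0.0238×6.6)/(1 + 0.0238×2.9) = 0.1469 kJ/s.
small beetles: E/h = 7.2/8.4 = 0.8571 kJ/s.
0.8571 > 0.1469, so adding small beetles raises the average — include it.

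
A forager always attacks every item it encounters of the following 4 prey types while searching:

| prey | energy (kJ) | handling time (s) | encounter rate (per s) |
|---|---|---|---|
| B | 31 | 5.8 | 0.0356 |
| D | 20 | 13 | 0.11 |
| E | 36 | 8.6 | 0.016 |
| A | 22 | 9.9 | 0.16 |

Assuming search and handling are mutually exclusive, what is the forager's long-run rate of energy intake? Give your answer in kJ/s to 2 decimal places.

1.70 kJ/s

R = Σλ_iE_i / (1 + Σλ_ih_i)
Numerator: 0.0356×31 + 0.11×20 + 0.016×36 + 0.16×22 = 7.4
Denominator: 1 + 0.0356×5.8 + 0.11×13 + 0.016×8.6 + 0.16×9.9 = 4.358
R = 7.4/4.358 = 1.698 kJ/s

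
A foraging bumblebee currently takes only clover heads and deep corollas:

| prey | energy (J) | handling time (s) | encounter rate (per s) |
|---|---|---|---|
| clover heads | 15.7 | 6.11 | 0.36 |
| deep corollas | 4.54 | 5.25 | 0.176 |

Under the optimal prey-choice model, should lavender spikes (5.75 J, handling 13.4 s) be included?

No

Current rate: (0.36×15.7 + 0.176×4.54)/(1 + 0.36×6.11 + 0.176×5.25) = 1.564 J/s.
Profitability of lavender spikes: 5.75/13.4 = 0.4291 J/s.
0.4291 < 1.564, so adding lavender spikes would lower the average — exclude it.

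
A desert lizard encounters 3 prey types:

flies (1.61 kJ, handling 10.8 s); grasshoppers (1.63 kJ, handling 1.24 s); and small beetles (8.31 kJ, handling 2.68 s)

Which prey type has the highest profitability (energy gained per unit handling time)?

In descending order of E/h:
small beetles: 8.31/2.68 = 3.1 kJ/s
grasshoppers: 1.63/1.24 = 1.31 kJ/s
flies: 1.61/10.8 = 0.149 kJ/s

small beetles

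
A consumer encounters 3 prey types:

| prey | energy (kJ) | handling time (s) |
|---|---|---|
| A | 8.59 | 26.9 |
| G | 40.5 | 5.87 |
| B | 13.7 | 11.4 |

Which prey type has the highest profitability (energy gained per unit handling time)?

G

In descending order of E/h:
G: 40.5/5.87 = 6.9 kJ/s
B: 13.7/11.4 = 1.2 kJ/s
A: 8.59/26.9 = 0.319 kJ/s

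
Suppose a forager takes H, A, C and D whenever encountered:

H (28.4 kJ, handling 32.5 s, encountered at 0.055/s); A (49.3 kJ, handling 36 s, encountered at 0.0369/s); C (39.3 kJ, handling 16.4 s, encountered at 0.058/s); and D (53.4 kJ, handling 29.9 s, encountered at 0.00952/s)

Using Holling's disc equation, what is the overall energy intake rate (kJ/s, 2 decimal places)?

1.15 kJ/s

R = (0.055×28.4 + 0.0369×49.3 + 0.058×39.3 + 0.00952×53.4) / (1 + 0.055×32.5 + 0.0369×36 + 0.058×16.4 + 0.00952×29.9) = 6.169/5.352 = 1.153 kJ/s.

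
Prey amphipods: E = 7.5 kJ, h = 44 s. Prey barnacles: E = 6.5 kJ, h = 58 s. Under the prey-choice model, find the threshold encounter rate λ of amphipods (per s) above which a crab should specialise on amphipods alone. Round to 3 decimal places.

0.044 per s

Drop barnacles once their profitability E₂/h₂ falls below the rate achievable on amphipods alone: E₂/h₂ = λE₁/(1 + λh₁).
Solve for λ: λE₁h₂ = E₂(1 + λh₁) → λ(E₁h₂ − E₂h₁) = E₂ → λ = E₂/(E₁h₂ − E₂h₁).
λ = 6.5/(7.5×58 − 6.5×44) = 6.5/149 = 0.04362 per s.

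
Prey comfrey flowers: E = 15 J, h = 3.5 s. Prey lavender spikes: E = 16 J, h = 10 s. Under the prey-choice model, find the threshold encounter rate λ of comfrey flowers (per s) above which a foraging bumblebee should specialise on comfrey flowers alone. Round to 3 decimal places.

The zero-one rule: include lavender spikes iff E₂/h₂ > λE₁/(1+λh₁). Equality gives the switch point.
λE₁h₂ = E₂ + λE₂h₁ ⇒ λ = E₂/(E₁h₂ − E₂h₁) = 16/(150 − 56) = 0.1702 per s.

0.170 per s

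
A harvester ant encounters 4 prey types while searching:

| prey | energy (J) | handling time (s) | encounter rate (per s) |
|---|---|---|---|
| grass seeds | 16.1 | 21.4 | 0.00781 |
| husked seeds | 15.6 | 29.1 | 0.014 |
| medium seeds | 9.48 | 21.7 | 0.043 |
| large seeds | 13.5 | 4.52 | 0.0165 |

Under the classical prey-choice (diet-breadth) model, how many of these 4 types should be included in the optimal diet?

Profitabilities (E/h, J/s): large seeds 2.99, grass seeds 0.752, husked seeds 0.536, medium seeds 0.437. Add prey in this order while the next type's profitability exceeds the intake rate on those already taken.
Rate on top 1: 0.2073. grass seeds: 0.752 > 0.2073 → include.
Rate on top 2: 0.2807. husked seeds: 0.536 > 0.2807 → include.
Rate on top 3: 0.3438. medium seeds: 0.437 > 0.3438 → include.
Optimal diet: large seeds, grass seeds, husked seeds, medium seeds — 4 of 4 types.

4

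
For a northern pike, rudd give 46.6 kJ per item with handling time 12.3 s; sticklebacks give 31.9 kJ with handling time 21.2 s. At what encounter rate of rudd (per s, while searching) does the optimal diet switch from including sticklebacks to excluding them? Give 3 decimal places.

Drop sticklebacks once their profitability E₂/h₂ falls below the rate achievable on rudd alone: E₂/h₂ = λE₁/(1 + λh₁).
Solve for λ: λE₁h₂ = E₂(1 + λh₁) → λ(E₁h₂ − E₂h₁) = E₂ → λ = E₂/(E₁h₂ − E₂h₁).
λ = 31.9/(46.6×21.2 − 31.9×12.3) = 31.9/595.5 = 0.05356 per s.

0.054 per s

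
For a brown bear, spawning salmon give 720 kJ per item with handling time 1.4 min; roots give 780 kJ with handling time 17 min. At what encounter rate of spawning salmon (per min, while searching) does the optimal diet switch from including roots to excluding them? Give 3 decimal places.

0.070 per min

The zero-one rule: include roots iff E₂/h₂ > λE₁/(1+λh₁). Equality gives the switch point.
λE₁h₂ = E₂ + λE₂h₁ ⇒ λ = E₂/(E₁h₂ − E₂h₁) = 780/(1.224e+04 − 1092) = 0.06997 per min.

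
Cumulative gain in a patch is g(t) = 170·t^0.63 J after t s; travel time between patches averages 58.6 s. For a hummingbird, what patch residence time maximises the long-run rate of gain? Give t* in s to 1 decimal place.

99.8 s

By the marginal value theorem, leave when the instantaneous gain rate g'(t) equals the habitat-wide average g(t)/(T + t).
g'(t) = 0.63·170·t^-0.37. Setting 0.63·170·t^-0.37 = 170·t^0.63/(58.6+t) gives 0.63(58.6+t) = t, so 0.37·t = 0.63×58.6.
t* = 0.63×58.6/0.37 = 99.78 s.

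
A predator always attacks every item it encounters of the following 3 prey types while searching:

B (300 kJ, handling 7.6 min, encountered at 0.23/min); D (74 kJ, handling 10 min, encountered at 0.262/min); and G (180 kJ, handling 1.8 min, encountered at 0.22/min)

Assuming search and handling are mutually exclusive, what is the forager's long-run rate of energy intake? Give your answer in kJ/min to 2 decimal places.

R = (0.23×300 + 0.262×74 + 0.22×180) / (1 + 0.23×7.6 + 0.262×10 + 0.22×1.8) = 128/5.764 = 22.2 kJ/min.

22.20 kJ/min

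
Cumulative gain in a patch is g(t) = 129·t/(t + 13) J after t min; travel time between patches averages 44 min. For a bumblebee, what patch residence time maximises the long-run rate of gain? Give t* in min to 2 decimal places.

23.92 min

Maximise g(t)/(T+t): set derivative to zero → g'(t)(T+t) = g(t).
g'(t) = 129·13/(t + 13)². Setting 129·13/(t+13)² = 129t/[(t+13)(44+t)] gives 13(44+t) = t(t+13), so t² = 13×44 = 572.
t* = √572 = 23.92 min.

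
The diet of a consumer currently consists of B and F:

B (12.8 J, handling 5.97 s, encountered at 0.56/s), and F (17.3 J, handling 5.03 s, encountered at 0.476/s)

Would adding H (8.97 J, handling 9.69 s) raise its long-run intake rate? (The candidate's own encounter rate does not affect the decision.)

No

Current rate: (0.56×12.8 + 0.476×17.3)/(1 + 0.56×5.97 + 0.476×5.03) = 2.286 J/s.
Profitability of H: 8.97/9.69 = 0.9257 J/s.
0.9257 < 2.286, so adding H would lower the average — exclude it.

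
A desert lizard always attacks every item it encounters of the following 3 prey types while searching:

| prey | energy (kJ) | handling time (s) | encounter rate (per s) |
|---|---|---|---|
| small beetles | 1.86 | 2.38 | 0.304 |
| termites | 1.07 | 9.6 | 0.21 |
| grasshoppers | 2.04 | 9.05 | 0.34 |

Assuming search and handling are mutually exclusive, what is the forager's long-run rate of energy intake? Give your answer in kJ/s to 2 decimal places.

R = Σλ_iE_i / (1 + Σλ_ih_i)
Numerator: 0.304×1.86 + 0.21×1.07 + 0.34×2.04 = 1.484
Denominator: 1 + 0.304×2.38 + 0.21×9.6 + 0.34×9.05 = 6.817
R = 1.484/6.817 = 0.2177 kJ/s

0.22 kJ/s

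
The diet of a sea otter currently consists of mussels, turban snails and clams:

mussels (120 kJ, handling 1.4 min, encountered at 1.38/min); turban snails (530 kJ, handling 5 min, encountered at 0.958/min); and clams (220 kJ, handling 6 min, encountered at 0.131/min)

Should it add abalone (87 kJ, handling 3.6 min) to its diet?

No

Current rate: (1.38×120 + 0.958×530 + 0.131×220)/(1 + 1.38×1.4 + 0.958×5 + 0.131×6) = 82.53 kJ/min.
Profitability of abalone: 87/3.6 = 24.17 kJ/min.
Since 24.17 < R, time spent handling abalone is better spent searching.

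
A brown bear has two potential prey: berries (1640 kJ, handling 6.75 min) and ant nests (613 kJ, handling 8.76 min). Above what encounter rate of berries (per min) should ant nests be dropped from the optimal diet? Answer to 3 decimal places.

0.060 per min

Drop ant nests once their profitability E₂/h₂ falls below the rate achievable on berries alone: E₂/h₂ = λE₁/(1 + λh₁).
Solve for λ: λE₁h₂ = E₂(1 + λh₁) → λ(E₁h₂ − E₂h₁) = E₂ → λ = E₂/(E₁h₂ − E₂h₁).
λ = 613/(1640×8.76 − 613×6.75) = 613/1.023e+04 = 0.05993 per min.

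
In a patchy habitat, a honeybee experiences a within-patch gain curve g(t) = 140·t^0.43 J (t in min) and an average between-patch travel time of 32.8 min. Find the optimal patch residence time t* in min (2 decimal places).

24.74 min

Maximise g(t)/(T+t): set derivative to zero → g'(t)(T+t) = g(t).
g'(t) = 0.43·140·t^-0.57. Setting 0.43·140·t^-0.57 = 140·t^0.43/(32.8+t) gives 0.43(32.8+t) = t, so 0.57·t = 0.43×32.8.
t* = 0.43×32.8/0.57 = 24.74 min.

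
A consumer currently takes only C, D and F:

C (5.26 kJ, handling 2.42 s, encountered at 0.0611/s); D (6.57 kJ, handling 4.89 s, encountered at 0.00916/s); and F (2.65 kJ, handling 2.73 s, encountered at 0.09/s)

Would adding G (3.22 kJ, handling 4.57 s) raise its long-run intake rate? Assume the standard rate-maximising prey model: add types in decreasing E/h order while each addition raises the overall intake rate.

Current rate: (0.0611×5.26 + 0.00916×6.57 + 0.09×2.65)/(1 + 0.0611×2.42 + 0.00916×4.89 + 0.09×2.73) = 0.4311 kJ/s.
Profitability of G: 3.22/4.57 = 0.7046 kJ/s.
Since 0.7046 > R, including G increases the long-run rate.

Yes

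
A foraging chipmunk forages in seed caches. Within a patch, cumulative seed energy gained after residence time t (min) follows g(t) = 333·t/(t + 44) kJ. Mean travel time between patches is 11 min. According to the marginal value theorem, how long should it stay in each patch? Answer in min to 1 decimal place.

By the marginal value theorem, leave when the instantaneous gain rate g'(t) equals the habitat-wide average g(t)/(T + t).
g'(t) = 333·44/(t + 44)². Setting 333·44/(t+44)² = 333t/[(t+44)(11+t)] gives 44(11+t) = t(t+44), so t² = 44×11 = 484.
t* = √484 = 22 min.

22.0 min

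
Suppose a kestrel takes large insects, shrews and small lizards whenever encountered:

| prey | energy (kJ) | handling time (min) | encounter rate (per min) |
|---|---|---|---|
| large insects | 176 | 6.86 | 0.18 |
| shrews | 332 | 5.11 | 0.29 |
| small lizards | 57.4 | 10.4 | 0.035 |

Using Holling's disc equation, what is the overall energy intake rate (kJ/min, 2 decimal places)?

Energy encountered per unit search time: 0.18×176 + 0.29×332 + 0.035×57.4 = 130 kJ/min.
Handling time per unit search time: 0.18×6.86 + 0.29×5.11 + 0.035×10.4 = 3.081.
Rate = 130/(1 + 3.081) = 31.85 kJ/min.

31.85 kJ/min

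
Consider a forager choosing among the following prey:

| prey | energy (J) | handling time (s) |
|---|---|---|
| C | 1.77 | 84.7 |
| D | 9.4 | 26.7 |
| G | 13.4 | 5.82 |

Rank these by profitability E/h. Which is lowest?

Profitability E/h (J/s): C = 1.77/84.7 = 0.0209, D = 9.4/26.7 = 0.352, G = 13.4/5.82 = 2.3.
Ranked: G > D > C.

C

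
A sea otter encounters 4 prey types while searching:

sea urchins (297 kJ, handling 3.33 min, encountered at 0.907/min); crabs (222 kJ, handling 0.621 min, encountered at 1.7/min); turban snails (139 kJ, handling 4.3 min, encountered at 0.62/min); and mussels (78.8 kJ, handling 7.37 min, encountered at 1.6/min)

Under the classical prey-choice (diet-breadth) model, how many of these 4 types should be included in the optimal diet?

1

Rank by E/h (kJ/min): crabs 357, sea urchins 89.2, turban snails 32.3, mussels 10.7. Include each in turn until the next type's E/h falls below the running intake rate.
Rate on top 1: 183.6. sea urchins: 89.2 < 183.6 → exclude; stop.
Optimal diet: crabs — 1 of 4 types.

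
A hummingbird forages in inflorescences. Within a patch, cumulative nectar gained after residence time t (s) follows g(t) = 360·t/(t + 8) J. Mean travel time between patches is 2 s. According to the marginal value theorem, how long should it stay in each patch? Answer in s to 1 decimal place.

4.0 s

Maximise g(t)/(T+t): set derivative to zero → g'(t)(T+t) = g(t).
g'(t) = 360·8/(t + 8)². Setting 360·8/(t+8)² = 360t/[(t+8)(2+t)] gives 8(2+t) = t(t+8), so t² = 8×2 = 16.
t* = √16 = 4 s.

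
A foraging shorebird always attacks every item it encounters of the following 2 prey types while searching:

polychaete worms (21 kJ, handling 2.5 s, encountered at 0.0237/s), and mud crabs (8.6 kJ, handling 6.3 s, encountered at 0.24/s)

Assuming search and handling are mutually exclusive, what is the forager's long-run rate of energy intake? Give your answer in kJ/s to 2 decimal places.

R = Σλ_iE_i / (1 + Σλ_ih_i)
Numerator: 0.0237×21 + 0.24×8.6 = 2.562
Denominator: 1 + 0.0237×2.5 + 0.24×6.3 = 2.571
R = 2.562/2.571 = 0.9963 kJ/s

1.00 kJ/s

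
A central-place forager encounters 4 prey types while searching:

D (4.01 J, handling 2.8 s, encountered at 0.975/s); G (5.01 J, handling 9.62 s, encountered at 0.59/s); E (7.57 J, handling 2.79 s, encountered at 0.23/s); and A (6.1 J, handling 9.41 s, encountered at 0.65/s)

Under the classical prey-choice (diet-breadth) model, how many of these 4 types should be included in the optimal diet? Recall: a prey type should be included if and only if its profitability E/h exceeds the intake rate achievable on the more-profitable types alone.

2

E/h in descending order: E 2.71, D 1.43, A 0.648, G 0.521 J/s. The optimal diet is the largest prefix of this list for which every included type satisfies E_i/h_i > R on the types above it.
Rate on top 1: 1.061. D: 1.43 > 1.061 → include.
Rate on top 2: 1.293. A: 0.648 < 1.293 → exclude; stop.
Optimal diet: E, D — 2 of 4 types.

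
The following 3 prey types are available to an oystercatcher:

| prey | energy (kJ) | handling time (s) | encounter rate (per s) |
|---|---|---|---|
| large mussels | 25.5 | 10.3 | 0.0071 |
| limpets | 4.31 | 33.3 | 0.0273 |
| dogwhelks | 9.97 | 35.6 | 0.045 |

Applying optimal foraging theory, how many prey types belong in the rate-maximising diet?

2

Rank by E/h (kJ/s): large mussels 2.48, dogwhelks 0.28, limpets 0.129. Include each in turn until the next type's E/h falls below the running intake rate.
Rate on top 1: 0.1687. dogwhelks: 0.28 > 0.1687 → include.
Rate on top 2: 0.2354. limpets: 0.129 < 0.2354 → exclude; stop.
Optimal diet: large mussels, dogwhelks — 2 of 3 types.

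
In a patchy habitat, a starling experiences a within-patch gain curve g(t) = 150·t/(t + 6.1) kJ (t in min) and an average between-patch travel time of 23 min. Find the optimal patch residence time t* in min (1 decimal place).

11.8 min

Optimal t* satisfies g'(t*) = g(t*)/(T + t*).
g'(t) = 150·6.1/(t + 6.1)². Setting 150·6.1/(t+6.1)² = 150t/[(t+6.1)(23+t)] gives 6.1(23+t) = t(t+6.1), so t² = 6.1×23 = 140.3.
t* = √140.3 = 11.84 min.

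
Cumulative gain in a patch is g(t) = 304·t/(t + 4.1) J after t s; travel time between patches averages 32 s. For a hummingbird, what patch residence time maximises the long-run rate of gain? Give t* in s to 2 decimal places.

Maximise g(t)/(T+t): set derivative to zero → g'(t)(T+t) = g(t).
g'(t) = 304·4.1/(t + 4.1)². Setting 304·4.1/(t+4.1)² = 304t/[(t+4.1)(32+t)] gives 4.1(32+t) = t(t+4.1), so t² = 4.1×32 = 131.2.
t* = √131.2 = 11.45 s.

11.45 s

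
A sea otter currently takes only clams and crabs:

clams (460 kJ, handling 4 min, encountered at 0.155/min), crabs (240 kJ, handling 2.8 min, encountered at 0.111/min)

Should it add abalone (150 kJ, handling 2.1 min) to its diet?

Yes

Intake rate on the current diet: R = (0.155×460 + 0.111×240) / (1 + 0.155×4 + 0.111×2.8) = 97.94/1.931 = 50.73 kJ/min.
abalone: E/h = 150/2.1 = 71.43 kJ/min.
71.43 > 50.73, so adding abalone raises the average — include it.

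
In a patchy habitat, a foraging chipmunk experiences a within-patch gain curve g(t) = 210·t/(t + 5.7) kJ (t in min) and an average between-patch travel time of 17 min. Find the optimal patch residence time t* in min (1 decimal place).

Maximise g(t)/(T+t): set derivative to zero → g'(t)(T+t) = g(t).
g'(t) = 210·5.7/(t + 5.7)². Setting 210·5.7/(t+5.7)² = 210t/[(t+5.7)(17+t)] gives 5.7(17+t) = t(t+5.7), so t² = 5.7×17 = 96.9.
t* = √96.9 = 9.844 min.

9.8 min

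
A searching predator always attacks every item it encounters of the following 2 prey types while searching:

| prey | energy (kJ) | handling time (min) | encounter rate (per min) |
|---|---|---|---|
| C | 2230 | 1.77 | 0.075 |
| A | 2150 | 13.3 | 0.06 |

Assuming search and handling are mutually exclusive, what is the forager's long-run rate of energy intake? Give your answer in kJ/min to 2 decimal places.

Energy encountered per unit search time: 0.075×2230 + 0.06×2150 = 296.2 kJ/min.
Handling time per unit search time: 0.075×1.77 + 0.06×13.3 = 0.9308.
Rate = 296.2/(1 + 0.9308) = 153.4 kJ/min.

153.44 kJ/min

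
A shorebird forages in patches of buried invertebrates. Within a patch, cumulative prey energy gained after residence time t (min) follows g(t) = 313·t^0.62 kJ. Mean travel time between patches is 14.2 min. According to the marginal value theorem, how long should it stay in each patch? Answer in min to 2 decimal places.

Optimal t* satisfies g'(t*) = g(t*)/(T + t*).
g'(t) = 0.62·313·t^-0.38. Setting 0.62·313·t^-0.38 = 313·t^0.62/(14.2+t) gives 0.62(14.2+t) = t, so 0.38·t = 0.62×14.2.
t* = 0.62×14.2/0.38 = 23.17 min.

23.17 min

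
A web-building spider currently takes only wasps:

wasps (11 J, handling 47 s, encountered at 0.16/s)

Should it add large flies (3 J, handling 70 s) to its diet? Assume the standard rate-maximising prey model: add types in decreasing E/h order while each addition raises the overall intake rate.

No

Intake rate on the current diet: R = (0.16×11) / (1 + 0.16×47) = 1.76/8.52 = 0.2066 J/s.
large flies: E/h = 3/70 = 0.04286 J/s.
Since 0.04286 < R, time spent handling large flies is better spent searching.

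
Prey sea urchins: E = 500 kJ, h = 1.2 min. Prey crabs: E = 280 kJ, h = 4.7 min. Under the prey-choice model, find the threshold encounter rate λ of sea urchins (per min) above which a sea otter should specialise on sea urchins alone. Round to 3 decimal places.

0.139 per min

Drop crabs once their profitability E₂/h₂ falls below the rate achievable on sea urchins alone: E₂/h₂ = λE₁/(1 + λh₁).
Solve for λ: λE₁h₂ = E₂(1 + λh₁) → λ(E₁h₂ − E₂h₁) = E₂ → λ = E₂/(E₁h₂ − E₂h₁).
λ = 280/(500×4.7 − 280×1.2) = 280/2014 = 0.139 per min.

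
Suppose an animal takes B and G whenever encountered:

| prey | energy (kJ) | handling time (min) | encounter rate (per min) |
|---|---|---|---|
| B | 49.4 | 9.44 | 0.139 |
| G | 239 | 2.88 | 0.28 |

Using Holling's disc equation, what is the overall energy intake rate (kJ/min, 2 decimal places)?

Energy encountered per unit search time: 0.139×49.4 + 0.28×239 = 73.79 kJ/min.
Handling time per unit search time: 0.139×9.44 + 0.28×2.88 = 2.119.
Rate = 73.79/(1 + 2.119) = 23.66 kJ/min.

23.66 kJ/min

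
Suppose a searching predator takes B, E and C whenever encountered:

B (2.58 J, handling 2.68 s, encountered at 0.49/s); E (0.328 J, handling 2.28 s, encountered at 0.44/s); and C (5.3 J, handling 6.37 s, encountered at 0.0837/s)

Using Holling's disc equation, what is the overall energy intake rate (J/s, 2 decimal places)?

0.48 J/s

R = Σλ_iE_i / (1 + Σλ_ih_i)
Numerator: 0.49×2.58 + 0.44×0.328 + 0.0837×5.3 = 1.852
Denominator: 1 + 0.49×2.68 + 0.44×2.28 + 0.0837×6.37 = 3.85
R = 1.852/3.85 = 0.4811 J/s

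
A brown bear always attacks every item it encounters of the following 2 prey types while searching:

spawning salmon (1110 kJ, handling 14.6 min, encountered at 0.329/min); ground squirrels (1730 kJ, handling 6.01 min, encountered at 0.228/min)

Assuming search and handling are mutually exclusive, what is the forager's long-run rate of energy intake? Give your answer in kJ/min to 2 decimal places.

105.89 kJ/min

R = Σλ_iE_i / (1 + Σλ_ih_i)
Numerator: 0.329×1110 + 0.228×1730 = 759.6
Denominator: 1 + 0.329×14.6 + 0.228×6.01 = 7.174
R = 759.6/7.174 = 105.9 kJ/min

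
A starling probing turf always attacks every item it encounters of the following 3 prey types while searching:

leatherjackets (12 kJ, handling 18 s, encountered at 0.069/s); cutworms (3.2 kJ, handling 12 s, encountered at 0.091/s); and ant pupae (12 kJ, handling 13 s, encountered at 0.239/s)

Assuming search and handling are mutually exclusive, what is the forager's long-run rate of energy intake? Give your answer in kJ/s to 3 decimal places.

R = Σλ_iE_i / (1 + Σλ_ih_i)
Numerator: 0.069×12 + 0.091×3.2 + 0.239×12 = 3.987
Denominator: 1 + 0.069×18 + 0.091×12 + 0.239×13 = 6.441
R = 3.987/6.441 = 0.619 kJ/s

0.619 kJ/s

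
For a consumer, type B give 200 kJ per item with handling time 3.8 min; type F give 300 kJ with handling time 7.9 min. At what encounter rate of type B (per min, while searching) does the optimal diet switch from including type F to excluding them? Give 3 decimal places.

0.682 per min

At the threshold, the rate on type B alone equals the profitability of type F: λ·200/(1 + λ·3.8) = 300/7.9 = 37.97.
Rearranging, λ(200 − 37.97×3.8) = 37.97, so λ = 37.97/55.7 = 0.6818 per min.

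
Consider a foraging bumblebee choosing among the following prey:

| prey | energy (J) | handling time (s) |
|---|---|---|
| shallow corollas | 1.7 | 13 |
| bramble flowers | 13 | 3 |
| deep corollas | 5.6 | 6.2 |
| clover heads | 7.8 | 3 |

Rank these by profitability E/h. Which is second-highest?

In descending order of E/h:
bramble flowers: 13/3 = 4.33 J/s
clover heads: 7.8/3 = 2.6 J/s
deep corollas: 5.6/6.2 = 0.903 J/s
shallow corollas: 1.7/13 = 0.131 J/s

clover heads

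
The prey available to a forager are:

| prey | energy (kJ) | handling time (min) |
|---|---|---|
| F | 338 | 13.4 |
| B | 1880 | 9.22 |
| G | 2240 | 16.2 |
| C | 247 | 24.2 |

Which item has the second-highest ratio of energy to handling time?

G

Profitability E/h (kJ/min): F = 338/13.4 = 25.2, B = 1880/9.22 = 204, G = 2240/16.2 = 138, C = 247/24.2 = 10.2.
Ranked: B > G > F > C.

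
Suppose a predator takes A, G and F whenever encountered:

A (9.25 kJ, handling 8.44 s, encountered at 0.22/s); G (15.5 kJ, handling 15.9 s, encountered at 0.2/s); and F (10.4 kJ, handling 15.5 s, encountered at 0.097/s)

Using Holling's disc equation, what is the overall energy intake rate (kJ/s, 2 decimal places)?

0.81 kJ/s

R = Σλ_iE_i / (1 + Σλ_ih_i)
Numerator: 0.22×9.25 + 0.2×15.5 + 0.097×10.4 = 6.144
Denominator: 1 + 0.22×8.44 + 0.2×15.9 + 0.097×15.5 = 7.54
R = 6.144/7.54 = 0.8148 kJ/s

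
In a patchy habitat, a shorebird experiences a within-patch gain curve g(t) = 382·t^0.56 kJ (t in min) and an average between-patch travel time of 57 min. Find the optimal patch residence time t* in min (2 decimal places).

72.55 min

Maximise g(t)/(T+t): set derivative to zero → g'(t)(T+t) = g(t).
g'(t) = 0.56·382·t^-0.44. Setting 0.56·382·t^-0.44 = 382·t^0.56/(57+t) gives 0.56(57+t) = t, so 0.44·t = 0.56×57.
t* = 0.56×57/0.44 = 72.55 min.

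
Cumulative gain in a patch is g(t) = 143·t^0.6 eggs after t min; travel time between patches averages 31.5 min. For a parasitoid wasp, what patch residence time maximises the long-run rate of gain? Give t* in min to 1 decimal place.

Optimal t* satisfies g'(t*) = g(t*)/(T + t*).
g'(t) = 0.6·143·t^-0.4. Setting 0.6·143·t^-0.4 = 143·t^0.6/(31.5+t) gives 0.6(31.5+t) = t, so 0.40·t = 0.6×31.5.
t* = 0.6×31.5/0.40 = 47.25 min.

47.2 min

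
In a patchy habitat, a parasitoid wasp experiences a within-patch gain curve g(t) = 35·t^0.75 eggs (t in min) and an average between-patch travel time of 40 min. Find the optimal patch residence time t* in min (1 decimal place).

By the marginal value theorem, leave when the instantaneous gain rate g'(t) equals the habitat-wide average g(t)/(T + t).
g'(t) = 0.75·35·t^-0.25. Setting 0.75·35·t^-0.25 = 35·t^0.75/(40+t) gives 0.75(40+t) = t, so 0.25·t = 0.75×40.
t* = 0.75×40/0.25 = 120 min.

120.0 min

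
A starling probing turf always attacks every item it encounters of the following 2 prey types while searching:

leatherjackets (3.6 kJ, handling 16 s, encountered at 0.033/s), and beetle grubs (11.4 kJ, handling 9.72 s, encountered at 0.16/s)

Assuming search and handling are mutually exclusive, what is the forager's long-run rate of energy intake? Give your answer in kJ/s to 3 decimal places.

0.630 kJ/s

R = (0.033×3.6 + 0.16×11.4) / (1 + 0.033×16 + 0.16×9.72) = 1.943/3.083 = 0.6301 kJ/s.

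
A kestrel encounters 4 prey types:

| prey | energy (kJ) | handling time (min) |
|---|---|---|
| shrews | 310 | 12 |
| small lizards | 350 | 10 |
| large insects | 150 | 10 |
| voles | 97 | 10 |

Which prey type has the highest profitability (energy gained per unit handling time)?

small lizards

Profitability E/h (kJ/min): shrews = 310/12 = 25.8, small lizards = 350/10 = 35, large insects = 150/10 = 15, voles = 97/10 = 9.7.
Ranked: small lizards > shrews > large insects > voles.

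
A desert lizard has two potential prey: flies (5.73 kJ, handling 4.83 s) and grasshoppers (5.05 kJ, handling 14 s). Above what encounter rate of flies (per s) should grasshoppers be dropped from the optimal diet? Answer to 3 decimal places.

Drop grasshoppers once their profitability E₂/h₂ falls below the rate achievable on flies alone: E₂/h₂ = λE₁/(1 + λh₁).
Solve for λ: λE₁h₂ = E₂(1 + λh₁) → λ(E₁h₂ − E₂h₁) = E₂ → λ = E₂/(E₁h₂ − E₂h₁).
λ = 5.05/(5.73×14 − 5.05×4.83) = 5.05/55.83 = 0.09046 per s.

0.090 per s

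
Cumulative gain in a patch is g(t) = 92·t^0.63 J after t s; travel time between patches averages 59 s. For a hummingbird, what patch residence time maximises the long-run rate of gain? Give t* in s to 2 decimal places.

100.46 s

By the marginal value theorem, leave when the instantaneous gain rate g'(t) equals the habitat-wide average g(t)/(T + t).
g'(t) = 0.63·92·t^-0.37. Setting 0.63·92·t^-0.37 = 92·t^0.63/(59+t) gives 0.63(59+t) = t, so 0.37·t = 0.63×59.
t* = 0.63×59/0.37 = 100.5 s.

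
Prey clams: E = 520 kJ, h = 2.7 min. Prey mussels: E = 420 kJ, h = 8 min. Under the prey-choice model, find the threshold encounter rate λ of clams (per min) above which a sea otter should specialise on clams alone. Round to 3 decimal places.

Drop mussels once their profitability E₂/h₂ falls below the rate achievable on clams alone: E₂/h₂ = λE₁/(1 + λh₁).
Solve for λ: λE₁h₂ = E₂(1 + λh₁) → λ(E₁h₂ − E₂h₁) = E₂ → λ = E₂/(E₁h₂ − E₂h₁).
λ = 420/(520×8 − 420×2.7) = 420/3026 = 0.1388 per min.

0.139 per min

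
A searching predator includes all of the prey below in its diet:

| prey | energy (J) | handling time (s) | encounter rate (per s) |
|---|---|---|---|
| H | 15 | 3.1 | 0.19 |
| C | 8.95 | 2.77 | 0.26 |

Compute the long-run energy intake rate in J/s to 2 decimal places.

R = (0.19×15 + 0.26×8.95) / (1 + 0.19×3.1 + 0.26×2.77) = 5.177/2.309 = 2.242 J/s.

2.24 J/s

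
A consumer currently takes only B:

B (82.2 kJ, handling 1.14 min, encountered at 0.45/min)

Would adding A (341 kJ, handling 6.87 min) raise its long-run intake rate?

Yes

Current rate: (0.45×82.2)/(1 + 0.45×1.14) = 24.45 kJ/min.
A: E/h = 341/6.87 = 49.64 kJ/min.
Since 49.64 > R, including A increases the long-run rate.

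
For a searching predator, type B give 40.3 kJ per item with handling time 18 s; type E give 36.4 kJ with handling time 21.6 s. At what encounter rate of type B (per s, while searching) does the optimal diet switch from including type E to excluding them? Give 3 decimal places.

The zero-one rule: include type E iff E₂/h₂ > λE₁/(1+λh₁). Equality gives the switch point.
λE₁h₂ = E₂ + λE₂h₁ ⇒ λ = E₂/(E₁h₂ − E₂h₁) = 36.4/(870.5 − 655.2) = 0.1691 per s.

0.169 per s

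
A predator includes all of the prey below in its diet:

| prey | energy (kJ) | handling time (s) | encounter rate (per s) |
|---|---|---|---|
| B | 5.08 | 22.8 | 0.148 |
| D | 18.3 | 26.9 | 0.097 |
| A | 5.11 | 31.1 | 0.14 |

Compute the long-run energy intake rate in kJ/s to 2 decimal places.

0.29 kJ/s

R = (0.148×5.08 + 0.097×18.3 + 0.14×5.11) / (1 + 0.148×22.8 + 0.097×26.9 + 0.14×31.1) = 3.242/11.34 = 0.286 kJ/s.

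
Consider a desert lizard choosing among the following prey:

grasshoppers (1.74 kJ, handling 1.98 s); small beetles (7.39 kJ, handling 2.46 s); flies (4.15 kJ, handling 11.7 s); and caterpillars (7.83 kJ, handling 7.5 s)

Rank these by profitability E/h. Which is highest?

Profitability E/h (kJ/s): grasshoppers = 1.74/1.98 = 0.879, small beetles = 7.39/2.46 = 3, flies = 4.15/11.7 = 0.355, caterpillars = 7.83/7.5 = 1.04.
Ranked: small beetles > caterpillars > grasshoppers > flies.

small beetles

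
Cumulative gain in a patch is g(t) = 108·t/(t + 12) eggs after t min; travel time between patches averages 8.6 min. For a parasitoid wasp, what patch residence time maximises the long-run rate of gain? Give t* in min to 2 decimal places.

By the marginal value theorem, leave when the instantaneous gain rate g'(t) equals the habitat-wide average g(t)/(T + t).
g'(t) = 108·12/(t + 12)². Setting 108·12/(t+12)² = 108t/[(t+12)(8.6+t)] gives 12(8.6+t) = t(t+12), so t² = 12×8.6 = 103.2.
t* = √103.2 = 10.16 min.

10.16 min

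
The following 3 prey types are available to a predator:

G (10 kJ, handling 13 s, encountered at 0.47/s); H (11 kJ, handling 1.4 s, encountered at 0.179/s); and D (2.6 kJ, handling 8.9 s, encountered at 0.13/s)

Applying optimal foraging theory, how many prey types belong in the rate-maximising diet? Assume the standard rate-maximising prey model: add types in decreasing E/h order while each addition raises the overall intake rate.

1

Profitabilities (E/h, kJ/s): H 7.86, G 0.769, D 0.292. Add prey in this order while the next type's profitability exceeds the intake rate on those already taken.
Rate on top 1: 1.574. G: 0.769 < 1.574 → exclude; stop.
Optimal diet: H — 1 of 3 types.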